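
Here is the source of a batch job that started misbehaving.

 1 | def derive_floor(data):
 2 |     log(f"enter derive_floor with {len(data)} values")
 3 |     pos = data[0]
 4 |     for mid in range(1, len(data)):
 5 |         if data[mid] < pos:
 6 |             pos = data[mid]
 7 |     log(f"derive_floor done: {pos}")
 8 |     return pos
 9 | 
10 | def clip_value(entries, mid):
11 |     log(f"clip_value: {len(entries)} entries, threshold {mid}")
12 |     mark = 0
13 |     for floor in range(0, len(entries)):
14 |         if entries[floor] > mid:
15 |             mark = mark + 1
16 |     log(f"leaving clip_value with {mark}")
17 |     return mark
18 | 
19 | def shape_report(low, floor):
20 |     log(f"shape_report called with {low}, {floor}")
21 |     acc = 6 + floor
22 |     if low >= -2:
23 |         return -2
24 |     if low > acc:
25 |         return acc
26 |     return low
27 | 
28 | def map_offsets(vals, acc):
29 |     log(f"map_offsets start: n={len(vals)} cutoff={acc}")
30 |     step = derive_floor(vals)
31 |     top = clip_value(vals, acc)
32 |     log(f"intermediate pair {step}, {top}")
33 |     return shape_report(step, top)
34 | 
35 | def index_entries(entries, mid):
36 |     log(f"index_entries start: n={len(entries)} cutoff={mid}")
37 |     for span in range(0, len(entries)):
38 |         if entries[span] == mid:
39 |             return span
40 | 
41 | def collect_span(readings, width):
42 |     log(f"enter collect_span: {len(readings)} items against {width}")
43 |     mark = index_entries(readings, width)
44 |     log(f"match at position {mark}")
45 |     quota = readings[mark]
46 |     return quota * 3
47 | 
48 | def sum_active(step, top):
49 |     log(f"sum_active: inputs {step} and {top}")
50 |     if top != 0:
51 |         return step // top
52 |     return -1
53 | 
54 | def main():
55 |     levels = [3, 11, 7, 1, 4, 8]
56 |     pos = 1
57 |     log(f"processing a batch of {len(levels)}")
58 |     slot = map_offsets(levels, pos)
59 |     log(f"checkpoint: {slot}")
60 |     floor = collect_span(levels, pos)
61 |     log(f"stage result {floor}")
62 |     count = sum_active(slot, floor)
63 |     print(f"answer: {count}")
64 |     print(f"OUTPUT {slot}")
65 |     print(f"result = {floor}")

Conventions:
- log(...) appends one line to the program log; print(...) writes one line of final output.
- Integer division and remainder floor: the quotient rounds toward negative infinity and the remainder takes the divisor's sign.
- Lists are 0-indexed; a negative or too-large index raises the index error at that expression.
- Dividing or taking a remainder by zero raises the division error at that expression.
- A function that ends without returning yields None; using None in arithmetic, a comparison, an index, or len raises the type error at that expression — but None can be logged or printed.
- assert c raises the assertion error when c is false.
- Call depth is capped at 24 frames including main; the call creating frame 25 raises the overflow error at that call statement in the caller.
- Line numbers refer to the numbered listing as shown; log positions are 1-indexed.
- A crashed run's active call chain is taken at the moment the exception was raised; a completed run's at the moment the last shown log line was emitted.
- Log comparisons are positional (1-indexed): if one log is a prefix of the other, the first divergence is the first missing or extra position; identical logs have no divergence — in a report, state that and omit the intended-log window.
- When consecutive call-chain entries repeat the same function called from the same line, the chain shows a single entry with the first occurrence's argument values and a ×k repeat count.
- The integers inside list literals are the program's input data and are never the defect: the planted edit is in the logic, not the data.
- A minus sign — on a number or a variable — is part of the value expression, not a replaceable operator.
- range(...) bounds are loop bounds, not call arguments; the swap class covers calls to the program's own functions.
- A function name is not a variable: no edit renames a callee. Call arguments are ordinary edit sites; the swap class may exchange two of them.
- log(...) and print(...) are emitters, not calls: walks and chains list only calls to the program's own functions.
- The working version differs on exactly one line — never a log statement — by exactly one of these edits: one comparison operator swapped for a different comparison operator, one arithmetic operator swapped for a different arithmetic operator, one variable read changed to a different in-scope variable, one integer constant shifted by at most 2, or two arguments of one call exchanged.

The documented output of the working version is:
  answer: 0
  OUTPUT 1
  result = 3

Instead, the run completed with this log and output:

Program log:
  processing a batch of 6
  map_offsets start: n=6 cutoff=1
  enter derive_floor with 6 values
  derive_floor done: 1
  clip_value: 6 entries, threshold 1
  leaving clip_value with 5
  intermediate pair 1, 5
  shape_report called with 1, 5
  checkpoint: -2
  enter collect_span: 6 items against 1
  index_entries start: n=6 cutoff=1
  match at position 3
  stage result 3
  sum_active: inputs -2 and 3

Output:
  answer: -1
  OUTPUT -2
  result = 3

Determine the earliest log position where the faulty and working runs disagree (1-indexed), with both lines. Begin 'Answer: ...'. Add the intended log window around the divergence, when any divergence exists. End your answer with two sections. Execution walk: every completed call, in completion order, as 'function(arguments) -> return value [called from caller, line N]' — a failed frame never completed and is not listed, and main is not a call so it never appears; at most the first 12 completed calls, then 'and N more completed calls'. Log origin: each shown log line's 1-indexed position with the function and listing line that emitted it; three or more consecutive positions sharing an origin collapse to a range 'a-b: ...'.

Answer: at position 9 the run shows 'checkpoint: -2' where the working version logs 'checkpoint: 1'.
Intended log window:
  7: intermediate pair 1, 5
  8: shape_report called with 1, 5
  9: checkpoint: 1
  10: enter collect_span: 6 items against 1
Execution walk:
  derive_floor([3, 11, 7, 1, 4, 8]) -> 1  [called from map_offsets, line 30]
  clip_value([3, 11, 7, 1, 4, 8], 1) -> 5  [called from map_offsets, line 31]
  shape_report(1, 5) -> -2  [called from map_offsets, line 33]
  map_offsets([3, 11, 7, 1, 4, 8], 1) -> -2  [called from main, line 58]
  index_entries([3, 11, 7, 1, 4, 8], 1) -> 3  [called from collect_span, line 43]
  collect_span([3, 11, 7, 1, 4, 8], 1) -> 3  [called from main, line 60]
  sum_active(-2, 3) -> -1  [called from main, line 62]
Origin of each log line:
  1 — main, line 57
  2 — map_offsets, line 29
  3 — derive_floor, line 2
  4 — derive_floor, line 7
  5 — clip_value, line 11
  6 — clip_value, line 16
  7 — map_offsets, line 32
  8 — shape_report, line 20
  9 — main, line 59
  10 — collect_span, line 42
  11 — index_entries, line 36
  12 — collect_span, line 44
  13 — main, line 61
  14 — sum_active, line 49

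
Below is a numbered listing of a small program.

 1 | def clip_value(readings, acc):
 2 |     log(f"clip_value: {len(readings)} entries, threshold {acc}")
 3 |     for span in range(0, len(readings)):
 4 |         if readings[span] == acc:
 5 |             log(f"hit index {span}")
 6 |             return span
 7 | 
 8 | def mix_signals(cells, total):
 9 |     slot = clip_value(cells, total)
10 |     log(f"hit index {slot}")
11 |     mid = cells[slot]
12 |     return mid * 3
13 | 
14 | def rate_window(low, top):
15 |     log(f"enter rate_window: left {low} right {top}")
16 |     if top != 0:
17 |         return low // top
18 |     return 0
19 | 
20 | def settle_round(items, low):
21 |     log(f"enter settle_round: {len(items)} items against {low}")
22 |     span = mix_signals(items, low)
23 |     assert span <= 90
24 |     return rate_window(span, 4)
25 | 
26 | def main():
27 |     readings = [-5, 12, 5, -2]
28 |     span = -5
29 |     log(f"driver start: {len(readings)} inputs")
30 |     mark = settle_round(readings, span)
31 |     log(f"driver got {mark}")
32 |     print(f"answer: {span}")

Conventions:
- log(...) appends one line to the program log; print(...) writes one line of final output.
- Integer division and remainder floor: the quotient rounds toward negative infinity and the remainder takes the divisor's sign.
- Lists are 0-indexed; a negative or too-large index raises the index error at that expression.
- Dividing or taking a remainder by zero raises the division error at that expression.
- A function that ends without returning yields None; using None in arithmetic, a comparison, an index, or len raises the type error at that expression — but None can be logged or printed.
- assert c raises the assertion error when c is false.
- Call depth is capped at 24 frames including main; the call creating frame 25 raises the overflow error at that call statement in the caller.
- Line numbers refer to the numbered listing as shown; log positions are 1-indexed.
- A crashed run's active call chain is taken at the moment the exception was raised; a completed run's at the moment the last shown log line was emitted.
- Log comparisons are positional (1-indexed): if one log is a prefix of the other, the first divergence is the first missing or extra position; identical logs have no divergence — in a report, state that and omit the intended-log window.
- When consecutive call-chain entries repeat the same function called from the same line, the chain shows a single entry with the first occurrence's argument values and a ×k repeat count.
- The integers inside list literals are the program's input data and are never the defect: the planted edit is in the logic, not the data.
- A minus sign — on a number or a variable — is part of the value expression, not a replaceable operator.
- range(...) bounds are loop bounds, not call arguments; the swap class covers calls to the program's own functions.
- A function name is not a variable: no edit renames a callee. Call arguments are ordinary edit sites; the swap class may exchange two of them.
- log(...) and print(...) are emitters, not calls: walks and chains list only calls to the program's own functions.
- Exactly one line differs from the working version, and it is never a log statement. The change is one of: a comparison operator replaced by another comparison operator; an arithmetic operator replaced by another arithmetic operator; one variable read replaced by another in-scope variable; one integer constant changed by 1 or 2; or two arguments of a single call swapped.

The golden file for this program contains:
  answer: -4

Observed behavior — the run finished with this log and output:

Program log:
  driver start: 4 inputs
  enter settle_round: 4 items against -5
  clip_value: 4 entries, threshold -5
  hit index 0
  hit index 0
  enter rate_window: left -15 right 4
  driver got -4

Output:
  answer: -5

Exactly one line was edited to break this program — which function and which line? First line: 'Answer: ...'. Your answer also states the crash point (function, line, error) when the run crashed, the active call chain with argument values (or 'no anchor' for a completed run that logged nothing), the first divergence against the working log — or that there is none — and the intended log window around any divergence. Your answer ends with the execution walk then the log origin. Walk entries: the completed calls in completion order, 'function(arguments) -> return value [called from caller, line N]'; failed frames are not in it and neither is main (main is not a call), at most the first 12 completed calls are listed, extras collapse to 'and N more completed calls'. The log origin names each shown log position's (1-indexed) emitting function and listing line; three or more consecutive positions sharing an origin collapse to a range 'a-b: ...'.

Answer: the defect is in main at line 32.
The tell: Nothing in the log betrays the bug — only the output does.
Call chain: main.
First divergence: there is none — every log position agrees.
Execution walk:
  clip_value([-5, 12, 5, -2], -5) -> 0  [called from mix_signals, line 9]
  mix_signals([-5, 12, 5, -2], -5) -> -15  [called from settle_round, line 22]
  rate_window(-15, 4) -> -4  [called from settle_round, line 24]
  settle_round([-5, 12, 5, -2], -5) -> -4  [called from main, line 30]
Log origin:
  1: emitted by main (line 29)
  2: emitted by settle_round (line 21)
  3: emitted by clip_value (line 2)
  4: emitted by clip_value (line 5)
  5: emitted by mix_signals (line 10)
  6: emitted by rate_window (line 15)
  7: emitted by main (line 31)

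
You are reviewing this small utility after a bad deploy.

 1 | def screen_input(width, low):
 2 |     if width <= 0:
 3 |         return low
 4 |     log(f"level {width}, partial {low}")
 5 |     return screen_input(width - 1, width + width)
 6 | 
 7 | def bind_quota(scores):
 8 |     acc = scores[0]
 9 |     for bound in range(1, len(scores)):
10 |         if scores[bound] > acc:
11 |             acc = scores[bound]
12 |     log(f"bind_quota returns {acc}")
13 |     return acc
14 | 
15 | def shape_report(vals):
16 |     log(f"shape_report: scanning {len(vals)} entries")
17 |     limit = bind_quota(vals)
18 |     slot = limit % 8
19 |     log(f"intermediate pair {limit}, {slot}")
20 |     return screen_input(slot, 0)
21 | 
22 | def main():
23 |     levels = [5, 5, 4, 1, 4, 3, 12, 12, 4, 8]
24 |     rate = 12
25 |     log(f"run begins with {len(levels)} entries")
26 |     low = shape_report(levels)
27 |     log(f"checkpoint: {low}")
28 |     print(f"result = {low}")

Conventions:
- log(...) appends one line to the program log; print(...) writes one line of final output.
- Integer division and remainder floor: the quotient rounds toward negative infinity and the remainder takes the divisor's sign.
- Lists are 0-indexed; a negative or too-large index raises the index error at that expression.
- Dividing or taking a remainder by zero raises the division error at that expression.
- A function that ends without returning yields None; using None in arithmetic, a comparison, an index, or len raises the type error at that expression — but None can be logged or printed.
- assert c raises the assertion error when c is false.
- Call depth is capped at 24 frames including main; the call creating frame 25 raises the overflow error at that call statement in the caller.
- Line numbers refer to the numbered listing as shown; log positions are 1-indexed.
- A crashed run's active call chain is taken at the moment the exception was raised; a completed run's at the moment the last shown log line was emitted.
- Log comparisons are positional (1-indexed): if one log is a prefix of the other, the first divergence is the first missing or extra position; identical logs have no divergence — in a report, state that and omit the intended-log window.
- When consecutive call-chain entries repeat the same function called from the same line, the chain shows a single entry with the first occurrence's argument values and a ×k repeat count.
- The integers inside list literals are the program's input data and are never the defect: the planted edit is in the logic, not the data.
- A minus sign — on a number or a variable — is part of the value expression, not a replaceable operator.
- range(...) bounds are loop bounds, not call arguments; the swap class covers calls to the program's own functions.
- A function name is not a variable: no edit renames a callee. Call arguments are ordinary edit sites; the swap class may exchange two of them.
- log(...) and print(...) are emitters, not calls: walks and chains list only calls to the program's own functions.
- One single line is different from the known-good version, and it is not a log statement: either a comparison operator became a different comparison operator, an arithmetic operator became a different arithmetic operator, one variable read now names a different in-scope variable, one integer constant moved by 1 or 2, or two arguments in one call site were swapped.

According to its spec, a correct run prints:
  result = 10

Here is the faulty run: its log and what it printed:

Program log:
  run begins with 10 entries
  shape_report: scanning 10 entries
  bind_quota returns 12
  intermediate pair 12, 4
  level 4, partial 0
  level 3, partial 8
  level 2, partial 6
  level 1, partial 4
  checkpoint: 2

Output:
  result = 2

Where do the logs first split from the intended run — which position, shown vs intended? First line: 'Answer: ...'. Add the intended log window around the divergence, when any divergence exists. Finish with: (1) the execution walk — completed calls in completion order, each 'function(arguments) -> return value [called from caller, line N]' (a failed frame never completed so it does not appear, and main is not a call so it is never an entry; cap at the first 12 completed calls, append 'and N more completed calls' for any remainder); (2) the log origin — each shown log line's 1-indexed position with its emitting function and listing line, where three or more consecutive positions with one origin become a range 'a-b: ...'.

Answer: at position 6 the run shows 'level 3, partial 8' where the working version logs 'level 3, partial 4'.
Intended log window:
  4: intermediate pair 12, 4
  5: level 4, partial 0
  6: level 3, partial 4
  7: level 2, partial 7
Execution walk:
  bind_quota([5, 5, 4, 1, 4, 3, 12, 12, 4, 8]) -> 12  [called from shape_report, line 17]
  screen_input(0, 2) -> 2  [called from screen_input, line 5]
  screen_input(1, 4) -> 2  [called from screen_input, line 5]
  screen_input(2, 6) -> 2  [called from screen_input, line 5]
  screen_input(3, 8) -> 2  [called from screen_input, line 5]
  screen_input(4, 0) -> 2  [called from shape_report, line 20]
  shape_report([5, 5, 4, 1, 4, 3, 12, 12, 4, 8]) -> 2  [called from main, line 26]
Log origins:
  1: emitted by main (line 25)
  2: emitted by shape_report (line 16)
  3: emitted by bind_quota (line 12)
  4: emitted by shape_report (line 19)
  5-8: emitted by screen_input (line 4)
  9: emitted by main (line 27)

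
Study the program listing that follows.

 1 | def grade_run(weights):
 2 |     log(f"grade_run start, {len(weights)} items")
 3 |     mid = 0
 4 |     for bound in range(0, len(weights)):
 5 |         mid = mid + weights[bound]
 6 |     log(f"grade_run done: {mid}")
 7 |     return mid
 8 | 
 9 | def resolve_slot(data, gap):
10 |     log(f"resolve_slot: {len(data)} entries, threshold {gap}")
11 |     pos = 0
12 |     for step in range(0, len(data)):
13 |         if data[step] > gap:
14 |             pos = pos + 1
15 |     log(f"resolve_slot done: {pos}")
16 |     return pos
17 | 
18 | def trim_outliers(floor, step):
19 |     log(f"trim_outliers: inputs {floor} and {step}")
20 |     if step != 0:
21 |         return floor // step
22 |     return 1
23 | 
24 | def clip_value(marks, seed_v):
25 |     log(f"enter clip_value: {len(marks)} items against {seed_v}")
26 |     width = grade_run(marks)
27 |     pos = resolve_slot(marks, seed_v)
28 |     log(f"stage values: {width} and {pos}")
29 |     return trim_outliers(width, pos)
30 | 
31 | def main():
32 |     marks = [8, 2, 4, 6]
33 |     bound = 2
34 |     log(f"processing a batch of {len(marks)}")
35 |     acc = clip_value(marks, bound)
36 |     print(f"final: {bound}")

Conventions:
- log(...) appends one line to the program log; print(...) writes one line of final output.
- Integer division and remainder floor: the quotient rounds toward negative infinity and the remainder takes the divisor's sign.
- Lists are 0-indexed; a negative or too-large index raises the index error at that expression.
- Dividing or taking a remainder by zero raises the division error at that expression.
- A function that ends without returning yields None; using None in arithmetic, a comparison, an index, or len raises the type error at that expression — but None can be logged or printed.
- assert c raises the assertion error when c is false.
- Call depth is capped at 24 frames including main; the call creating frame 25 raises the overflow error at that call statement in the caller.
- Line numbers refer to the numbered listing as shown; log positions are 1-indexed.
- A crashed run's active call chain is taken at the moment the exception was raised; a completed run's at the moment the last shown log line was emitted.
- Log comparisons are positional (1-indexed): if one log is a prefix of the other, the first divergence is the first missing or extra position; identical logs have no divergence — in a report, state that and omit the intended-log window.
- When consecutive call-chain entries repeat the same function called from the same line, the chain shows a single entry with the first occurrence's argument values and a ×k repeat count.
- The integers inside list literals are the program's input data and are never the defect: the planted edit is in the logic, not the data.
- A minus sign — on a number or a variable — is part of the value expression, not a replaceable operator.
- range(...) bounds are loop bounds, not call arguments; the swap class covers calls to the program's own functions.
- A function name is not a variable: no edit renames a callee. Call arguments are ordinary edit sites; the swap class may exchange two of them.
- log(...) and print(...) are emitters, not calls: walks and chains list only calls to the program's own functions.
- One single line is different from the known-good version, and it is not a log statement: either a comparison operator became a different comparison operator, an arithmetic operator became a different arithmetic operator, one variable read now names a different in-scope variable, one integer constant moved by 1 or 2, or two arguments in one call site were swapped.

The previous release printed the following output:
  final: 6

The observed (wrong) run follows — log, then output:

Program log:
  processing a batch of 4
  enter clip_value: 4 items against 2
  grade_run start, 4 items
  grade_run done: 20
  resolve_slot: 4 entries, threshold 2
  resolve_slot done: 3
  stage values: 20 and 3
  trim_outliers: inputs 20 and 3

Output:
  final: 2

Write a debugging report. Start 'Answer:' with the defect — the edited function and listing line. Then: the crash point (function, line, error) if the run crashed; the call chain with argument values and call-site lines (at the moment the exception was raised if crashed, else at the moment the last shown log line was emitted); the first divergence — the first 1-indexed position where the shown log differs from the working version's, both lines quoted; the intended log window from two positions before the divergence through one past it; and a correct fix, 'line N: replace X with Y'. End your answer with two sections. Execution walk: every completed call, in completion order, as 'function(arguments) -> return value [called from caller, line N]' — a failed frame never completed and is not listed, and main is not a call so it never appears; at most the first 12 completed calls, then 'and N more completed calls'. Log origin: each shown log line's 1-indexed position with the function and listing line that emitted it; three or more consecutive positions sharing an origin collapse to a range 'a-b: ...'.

Answer: the defect is in main at line 36.
Key observation: No log line changed; the fault shows up purely in the output.
Call chain: main -> clip_value([8, 2, 4, 6], 2) (called at line 35) -> trim_outliers(20, 3) (called at line 29).
First divergence: none — the logs agree in full.
Execution walk:
  grade_run([8, 2, 4, 6]) -> 20  [called from clip_value, line 26]
  resolve_slot([8, 2, 4, 6], 2) -> 3  [called from clip_value, line 27]
  trim_outliers(20, 3) -> 6  [called from clip_value, line 29]
  clip_value([8, 2, 4, 6], 2) -> 6  [called from main, line 35]
Log origins:
  1 — main, line 34
  2 — clip_value, line 25
  3 — grade_run, line 2
  4 — grade_run, line 6
  5 — resolve_slot, line 10
  6 — resolve_slot, line 15
  7 — clip_value, line 28
  8 — trim_outliers, line 19
A correct fix: line 36: replace `bound` with `acc`.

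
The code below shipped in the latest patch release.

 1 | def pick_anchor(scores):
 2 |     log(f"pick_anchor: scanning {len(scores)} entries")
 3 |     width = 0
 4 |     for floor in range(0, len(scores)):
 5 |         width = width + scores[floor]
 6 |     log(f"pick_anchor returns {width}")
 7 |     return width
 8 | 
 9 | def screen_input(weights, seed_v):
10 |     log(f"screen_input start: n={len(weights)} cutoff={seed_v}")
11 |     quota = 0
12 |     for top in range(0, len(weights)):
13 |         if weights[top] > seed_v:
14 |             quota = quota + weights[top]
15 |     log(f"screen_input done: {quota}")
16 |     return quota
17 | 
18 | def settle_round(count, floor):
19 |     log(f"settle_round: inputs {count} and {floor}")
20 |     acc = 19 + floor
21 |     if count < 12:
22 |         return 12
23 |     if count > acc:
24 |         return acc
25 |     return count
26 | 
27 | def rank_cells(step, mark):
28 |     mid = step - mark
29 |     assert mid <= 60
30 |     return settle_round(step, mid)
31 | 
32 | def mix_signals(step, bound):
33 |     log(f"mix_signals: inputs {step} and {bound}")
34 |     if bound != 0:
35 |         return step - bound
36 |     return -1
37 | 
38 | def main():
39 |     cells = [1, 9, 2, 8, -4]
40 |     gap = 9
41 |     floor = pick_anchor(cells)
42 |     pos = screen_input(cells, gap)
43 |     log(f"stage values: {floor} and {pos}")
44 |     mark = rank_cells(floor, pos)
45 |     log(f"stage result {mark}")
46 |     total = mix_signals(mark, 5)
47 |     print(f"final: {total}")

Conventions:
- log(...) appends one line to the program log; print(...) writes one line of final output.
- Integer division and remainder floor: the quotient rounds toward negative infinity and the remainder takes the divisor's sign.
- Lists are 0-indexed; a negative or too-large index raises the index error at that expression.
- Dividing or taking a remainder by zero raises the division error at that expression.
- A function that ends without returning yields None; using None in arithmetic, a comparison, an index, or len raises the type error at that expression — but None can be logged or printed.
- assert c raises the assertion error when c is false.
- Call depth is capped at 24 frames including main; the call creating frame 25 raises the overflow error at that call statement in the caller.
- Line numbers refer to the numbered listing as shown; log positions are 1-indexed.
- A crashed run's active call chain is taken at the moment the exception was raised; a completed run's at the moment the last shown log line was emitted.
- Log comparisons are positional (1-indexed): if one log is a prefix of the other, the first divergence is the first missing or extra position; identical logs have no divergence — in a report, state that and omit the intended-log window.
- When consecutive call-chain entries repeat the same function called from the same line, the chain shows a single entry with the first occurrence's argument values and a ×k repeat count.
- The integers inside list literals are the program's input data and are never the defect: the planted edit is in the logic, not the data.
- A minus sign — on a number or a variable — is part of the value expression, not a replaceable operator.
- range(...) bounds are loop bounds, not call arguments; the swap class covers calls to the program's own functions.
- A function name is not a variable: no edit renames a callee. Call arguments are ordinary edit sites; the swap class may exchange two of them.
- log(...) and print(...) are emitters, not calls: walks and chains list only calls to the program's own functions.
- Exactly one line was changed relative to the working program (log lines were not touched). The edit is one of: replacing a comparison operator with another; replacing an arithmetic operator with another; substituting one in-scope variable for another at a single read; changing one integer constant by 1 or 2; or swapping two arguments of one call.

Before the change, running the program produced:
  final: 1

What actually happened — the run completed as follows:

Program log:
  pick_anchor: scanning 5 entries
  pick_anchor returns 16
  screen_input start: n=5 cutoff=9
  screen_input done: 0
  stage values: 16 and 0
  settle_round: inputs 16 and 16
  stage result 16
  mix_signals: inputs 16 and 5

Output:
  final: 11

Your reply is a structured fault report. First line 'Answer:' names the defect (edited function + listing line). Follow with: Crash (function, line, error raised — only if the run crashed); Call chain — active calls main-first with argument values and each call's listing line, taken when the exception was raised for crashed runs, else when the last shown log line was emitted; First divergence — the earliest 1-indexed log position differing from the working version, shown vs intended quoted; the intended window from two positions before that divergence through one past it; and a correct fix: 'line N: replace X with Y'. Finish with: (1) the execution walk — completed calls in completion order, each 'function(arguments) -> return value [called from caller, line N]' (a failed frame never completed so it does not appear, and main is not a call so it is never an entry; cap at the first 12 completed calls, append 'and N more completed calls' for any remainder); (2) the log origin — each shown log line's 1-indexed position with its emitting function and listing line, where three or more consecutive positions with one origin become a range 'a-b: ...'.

Answer: the defect is in mix_signals at line 35.
The tell: Every logged value matches the working version; the printed result is what differs.
Call chain: main -> mix_signals(16, 5) (called at line 46).
First divergence: none (the log streams are identical).
Execution walk:
  pick_anchor([1, 9, 2, 8, -4]) -> 16  [called from main, line 41]
  screen_input([1, 9, 2, 8, -4], 9) -> 0  [called from main, line 42]
  settle_round(16, 16) -> 16  [called from rank_cells, line 30]
  rank_cells(16, 0) -> 16  [called from main, line 44]
  mix_signals(16, 5) -> 11  [called from main, line 46]
Origin of each log line:
  1: logged in pick_anchor at line 2
  2: logged in pick_anchor at line 6
  3: logged in screen_input at line 10
  4: logged in screen_input at line 15
  5: logged in main at line 43
  6: logged in settle_round at line 19
  7: logged in main at line 45
  8: logged in mix_signals at line 33
A correct fix: line 35: replace `-` with `%`.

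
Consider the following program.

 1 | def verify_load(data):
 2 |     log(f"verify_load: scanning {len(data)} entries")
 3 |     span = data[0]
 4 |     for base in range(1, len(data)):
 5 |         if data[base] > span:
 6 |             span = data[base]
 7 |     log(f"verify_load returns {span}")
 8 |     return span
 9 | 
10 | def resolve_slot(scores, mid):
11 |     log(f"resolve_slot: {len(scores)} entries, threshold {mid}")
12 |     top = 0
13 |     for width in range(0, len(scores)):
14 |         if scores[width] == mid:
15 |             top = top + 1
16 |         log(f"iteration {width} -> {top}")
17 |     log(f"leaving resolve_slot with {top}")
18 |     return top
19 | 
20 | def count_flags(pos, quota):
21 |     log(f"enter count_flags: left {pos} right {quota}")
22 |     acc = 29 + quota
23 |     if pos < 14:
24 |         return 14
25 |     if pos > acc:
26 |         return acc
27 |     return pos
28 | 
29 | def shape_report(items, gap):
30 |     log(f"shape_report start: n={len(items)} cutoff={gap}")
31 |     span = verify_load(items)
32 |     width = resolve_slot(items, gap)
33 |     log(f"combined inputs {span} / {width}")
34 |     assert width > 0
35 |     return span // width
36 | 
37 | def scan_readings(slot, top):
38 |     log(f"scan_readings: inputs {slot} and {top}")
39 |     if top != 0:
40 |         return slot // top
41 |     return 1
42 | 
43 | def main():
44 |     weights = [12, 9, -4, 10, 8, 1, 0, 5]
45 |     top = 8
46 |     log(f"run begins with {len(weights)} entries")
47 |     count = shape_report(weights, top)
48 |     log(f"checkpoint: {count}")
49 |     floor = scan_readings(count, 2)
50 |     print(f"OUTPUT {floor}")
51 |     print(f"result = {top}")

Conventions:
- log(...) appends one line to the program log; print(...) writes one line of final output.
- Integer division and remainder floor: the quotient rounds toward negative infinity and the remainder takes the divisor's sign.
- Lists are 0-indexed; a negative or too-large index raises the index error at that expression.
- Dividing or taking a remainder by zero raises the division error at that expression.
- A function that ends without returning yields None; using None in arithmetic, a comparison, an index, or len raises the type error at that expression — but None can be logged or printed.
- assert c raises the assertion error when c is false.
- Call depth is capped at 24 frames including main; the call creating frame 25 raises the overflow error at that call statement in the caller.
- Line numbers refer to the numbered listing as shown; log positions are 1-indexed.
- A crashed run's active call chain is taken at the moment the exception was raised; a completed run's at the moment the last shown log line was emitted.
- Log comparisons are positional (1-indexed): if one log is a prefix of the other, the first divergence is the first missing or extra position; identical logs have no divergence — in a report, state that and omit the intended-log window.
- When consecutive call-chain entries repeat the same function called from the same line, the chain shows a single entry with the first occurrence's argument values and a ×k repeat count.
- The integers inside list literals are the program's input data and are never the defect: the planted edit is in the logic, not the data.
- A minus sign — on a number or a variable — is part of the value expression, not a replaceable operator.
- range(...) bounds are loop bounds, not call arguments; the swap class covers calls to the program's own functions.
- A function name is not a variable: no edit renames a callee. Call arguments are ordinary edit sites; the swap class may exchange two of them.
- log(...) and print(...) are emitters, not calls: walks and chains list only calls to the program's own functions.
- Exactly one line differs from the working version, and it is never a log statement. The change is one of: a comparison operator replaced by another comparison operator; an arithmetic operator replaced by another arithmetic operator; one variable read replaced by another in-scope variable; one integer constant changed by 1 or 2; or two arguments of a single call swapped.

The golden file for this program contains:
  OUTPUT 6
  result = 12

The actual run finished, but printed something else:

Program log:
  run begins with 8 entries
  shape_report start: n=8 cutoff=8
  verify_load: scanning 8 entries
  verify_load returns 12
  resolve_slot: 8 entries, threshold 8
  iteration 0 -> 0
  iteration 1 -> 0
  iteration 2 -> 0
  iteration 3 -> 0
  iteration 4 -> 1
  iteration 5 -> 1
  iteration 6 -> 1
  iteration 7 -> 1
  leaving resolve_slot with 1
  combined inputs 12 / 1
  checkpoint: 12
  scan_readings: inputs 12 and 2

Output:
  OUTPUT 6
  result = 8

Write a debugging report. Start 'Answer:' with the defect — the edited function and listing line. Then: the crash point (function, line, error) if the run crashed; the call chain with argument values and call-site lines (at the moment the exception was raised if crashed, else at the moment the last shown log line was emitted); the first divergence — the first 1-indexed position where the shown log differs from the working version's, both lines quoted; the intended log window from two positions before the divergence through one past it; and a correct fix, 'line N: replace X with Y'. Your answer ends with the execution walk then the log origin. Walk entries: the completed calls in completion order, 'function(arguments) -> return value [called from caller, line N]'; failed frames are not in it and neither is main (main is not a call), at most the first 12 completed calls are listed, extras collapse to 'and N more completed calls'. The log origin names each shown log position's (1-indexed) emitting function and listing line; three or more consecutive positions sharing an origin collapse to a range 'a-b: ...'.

Answer: the defect is in main at line 51.
The tell: No log line changed; the fault shows up purely in the output.
Call chain: main -> scan_readings(12, 2) (called at line 49).
First divergence: none; the two logs match at every position.
Execution walk:
  verify_load([12, 9, -4, 10, 8, 1, 0, 5]) -> 12  [called from shape_report, line 31]
  resolve_slot([12, 9, -4, 10, 8, 1, 0, 5], 8) -> 1  [called from shape_report, line 32]
  shape_report([12, 9, -4, 10, 8, 1, 0, 5], 8) -> 12  [called from main, line 47]
  scan_readings(12, 2) -> 6  [called from main, line 49]
Log line origins:
  1: from main, line 46
  2: from shape_report, line 30
  3: from verify_load, line 2
  4: from verify_load, line 7
  5: from resolve_slot, line 11
  6-13: from resolve_slot, line 16
  14: from resolve_slot, line 17
  15: from shape_report, line 33
  16: from main, line 48
  17: from scan_readings, line 38
A correct fix: line 51: replace `top` with `count`.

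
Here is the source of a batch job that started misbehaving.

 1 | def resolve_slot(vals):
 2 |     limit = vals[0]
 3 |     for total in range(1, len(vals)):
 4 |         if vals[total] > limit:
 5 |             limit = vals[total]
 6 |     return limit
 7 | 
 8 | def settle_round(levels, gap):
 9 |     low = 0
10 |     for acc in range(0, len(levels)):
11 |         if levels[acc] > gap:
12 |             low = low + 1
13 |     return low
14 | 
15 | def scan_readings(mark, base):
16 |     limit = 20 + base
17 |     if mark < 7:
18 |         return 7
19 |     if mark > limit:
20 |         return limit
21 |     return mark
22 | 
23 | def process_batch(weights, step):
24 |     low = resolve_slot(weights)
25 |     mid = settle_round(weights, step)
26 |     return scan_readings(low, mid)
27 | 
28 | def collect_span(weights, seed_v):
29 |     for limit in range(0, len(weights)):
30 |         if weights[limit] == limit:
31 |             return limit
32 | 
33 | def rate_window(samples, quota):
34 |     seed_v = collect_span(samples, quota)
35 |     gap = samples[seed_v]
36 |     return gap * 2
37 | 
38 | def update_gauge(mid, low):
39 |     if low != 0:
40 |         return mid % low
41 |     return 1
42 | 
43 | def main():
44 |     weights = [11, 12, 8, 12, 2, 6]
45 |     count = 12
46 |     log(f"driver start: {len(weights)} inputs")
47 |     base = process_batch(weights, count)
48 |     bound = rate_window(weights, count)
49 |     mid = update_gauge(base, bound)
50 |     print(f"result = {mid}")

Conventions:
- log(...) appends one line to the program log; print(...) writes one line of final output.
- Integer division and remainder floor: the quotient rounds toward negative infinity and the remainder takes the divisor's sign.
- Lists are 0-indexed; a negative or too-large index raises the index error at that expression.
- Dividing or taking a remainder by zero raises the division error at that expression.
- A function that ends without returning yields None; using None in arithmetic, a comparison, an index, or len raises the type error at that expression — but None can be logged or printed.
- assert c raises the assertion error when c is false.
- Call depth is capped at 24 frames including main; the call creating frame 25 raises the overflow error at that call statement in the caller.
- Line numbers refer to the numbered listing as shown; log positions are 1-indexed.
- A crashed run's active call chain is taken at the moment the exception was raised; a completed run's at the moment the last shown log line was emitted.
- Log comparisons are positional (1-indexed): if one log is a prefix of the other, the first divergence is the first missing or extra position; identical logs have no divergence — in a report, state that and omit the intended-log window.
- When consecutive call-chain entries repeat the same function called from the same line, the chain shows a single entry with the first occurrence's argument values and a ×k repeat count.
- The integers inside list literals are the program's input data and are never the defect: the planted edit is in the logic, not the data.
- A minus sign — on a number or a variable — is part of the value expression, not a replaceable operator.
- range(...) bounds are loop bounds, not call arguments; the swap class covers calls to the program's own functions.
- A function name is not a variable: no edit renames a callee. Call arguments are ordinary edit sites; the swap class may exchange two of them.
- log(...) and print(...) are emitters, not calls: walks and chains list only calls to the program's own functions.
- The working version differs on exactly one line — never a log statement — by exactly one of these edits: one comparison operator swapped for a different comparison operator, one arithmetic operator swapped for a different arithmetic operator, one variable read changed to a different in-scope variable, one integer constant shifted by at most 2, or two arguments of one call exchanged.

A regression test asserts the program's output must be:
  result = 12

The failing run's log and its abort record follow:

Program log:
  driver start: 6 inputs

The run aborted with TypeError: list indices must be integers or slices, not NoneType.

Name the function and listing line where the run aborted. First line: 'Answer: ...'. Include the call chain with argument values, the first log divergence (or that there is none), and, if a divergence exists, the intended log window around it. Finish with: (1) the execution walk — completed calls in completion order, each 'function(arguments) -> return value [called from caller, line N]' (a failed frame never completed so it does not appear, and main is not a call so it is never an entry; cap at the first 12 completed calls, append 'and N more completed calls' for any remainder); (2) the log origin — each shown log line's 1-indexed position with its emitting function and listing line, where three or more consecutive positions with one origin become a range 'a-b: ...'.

Answer: the error was raised in rate_window, line 35.
Core observation: All emitted log lines are correct; the crash alone marks the defect.
Call chain: main -> rate_window([11, 12, 8, 12, 2, 6], 12) (called at line 48).
First divergence: none — the logs agree in full.
Execution walk:
  resolve_slot([11, 12, 8, 12, 2, 6]) -> 12  [called from process_batch, line 24]
  settle_round([11, 12, 8, 12, 2, 6], 12) -> 0  [called from process_batch, line 25]
  scan_readings(12, 0) -> 12  [called from process_batch, line 26]
  process_batch([11, 12, 8, 12, 2, 6], 12) -> 12  [called from main, line 47]
  collect_span([11, 12, 8, 12, 2, 6], 12) -> None  [called from rate_window, line 34]
Log origins:
  1 — main, line 46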